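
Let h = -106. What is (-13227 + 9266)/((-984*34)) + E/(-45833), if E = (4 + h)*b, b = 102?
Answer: 31154161/90199344 ≈ 0.34539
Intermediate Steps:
E = -10404 (E = (4 - 106)*102 = -102*102 = -10404)
(-13227 + 9266)/((-984*34)) + E/(-45833) = (-13227 + 9266)/((-984*34)) - 10404/(-45833) = -3961/(-33456) - 10404*(-1/45833) = -3961*(-1/33456) + 10404/45833 = 233/1968 + 10404/45833 = 31154161/90199344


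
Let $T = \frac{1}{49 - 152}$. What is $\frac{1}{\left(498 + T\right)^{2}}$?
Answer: $\frac{10609}{2630971849} \approx 4.0324 \cdot 10^{-6}$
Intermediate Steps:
$T = - \frac{1}{103}$ ($T = \frac{1}{-103} = - \frac{1}{103} \approx -0.0097087$)
$\frac{1}{\left(498 + T\right)^{2}} = \frac{1}{\left(498 - \frac{1}{103}\right)^{2}} = \frac{1}{\left(\frac{51293}{103}\right)^{2}} = \frac{1}{\frac{2630971849}{10609}} = \frac{10609}{2630971849}$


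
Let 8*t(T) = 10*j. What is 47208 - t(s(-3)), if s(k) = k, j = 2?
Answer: 94411/2 ≈ 47206.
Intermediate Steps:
t(T) = 5/2 (t(T) = (10*2)/8 = (1/8)*20 = 5/2)
47208 - t(s(-3)) = 47208 - 1*5/2 = 47208 - 5/2 = 94411/2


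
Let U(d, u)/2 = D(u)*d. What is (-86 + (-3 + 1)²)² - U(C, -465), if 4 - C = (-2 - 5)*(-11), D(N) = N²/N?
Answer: -61166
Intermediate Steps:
D(N) = N
C = -73 (C = 4 - (-2 - 5)*(-11) = 4 - (-7)*(-11) = 4 - 1*77 = 4 - 77 = -73)
U(d, u) = 2*d*u (U(d, u) = 2*(u*d) = 2*(d*u) = 2*d*u)
(-86 + (-3 + 1)²)² - U(C, -465) = (-86 + (-3 + 1)²)² - 2*(-73)*(-465) = (-86 + (-2)²)² - 1*67890 = (-86 + 4)² - 67890 = (-82)² - 67890 = 6724 - 67890 = -61166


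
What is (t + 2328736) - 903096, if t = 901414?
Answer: 2327054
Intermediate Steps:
(t + 2328736) - 903096 = (901414 + 2328736) - 903096 = 3230150 - 903096 = 2327054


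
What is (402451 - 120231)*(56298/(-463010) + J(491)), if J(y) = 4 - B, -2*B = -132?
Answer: -811747071796/46301 ≈ -1.7532e+7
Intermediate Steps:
B = 66 (B = -1/2*(-132) = 66)
J(y) = -62 (J(y) = 4 - 1*66 = 4 - 66 = -62)
(402451 - 120231)*(56298/(-463010) + J(491)) = (402451 - 120231)*(56298/(-463010) - 62) = 282220*(56298*(-1/463010) - 62) = 282220*(-28149/231505 - 62) = 282220*(-14381459/231505) = -811747071796/46301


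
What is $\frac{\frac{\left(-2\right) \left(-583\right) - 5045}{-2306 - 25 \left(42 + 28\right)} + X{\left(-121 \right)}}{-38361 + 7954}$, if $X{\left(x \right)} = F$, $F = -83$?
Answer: $\frac{110923}{41110264} \approx 0.0026982$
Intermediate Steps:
$X{\left(x \right)} = -83$
$\frac{\frac{\left(-2\right) \left(-583\right) - 5045}{-2306 - 25 \left(42 + 28\right)} + X{\left(-121 \right)}}{-38361 + 7954} = \frac{\frac{\left(-2\right) \left(-583\right) - 5045}{-2306 - 25 \left(42 + 28\right)} - 83}{-38361 + 7954} = \frac{\frac{1166 - 5045}{-2306 - 1750} - 83}{-30407} = \left(- \frac{3879}{-2306 - 1750} - 83\right) \left(- \frac{1}{30407}\right) = \left(- \frac{3879}{-4056} - 83\right) \left(- \frac{1}{30407}\right) = \left(\left(-3879\right) \left(- \frac{1}{4056}\right) - 83\right) \left(- \frac{1}{30407}\right) = \left(\frac{1293}{1352} - 83\right) \left(- \frac{1}{30407}\right) = \left(- \frac{110923}{1352}\right) \left(- \frac{1}{30407}\right) = \frac{110923}{41110264}$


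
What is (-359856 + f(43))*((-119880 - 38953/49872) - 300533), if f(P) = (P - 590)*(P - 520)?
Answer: 691466606539131/16624 ≈ 4.1594e+10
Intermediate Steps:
f(P) = (-590 + P)*(-520 + P)
(-359856 + f(43))*((-119880 - 38953/49872) - 300533) = (-359856 + (306800 + 43² - 1110*43))*((-119880 - 38953/49872) - 300533) = (-359856 + (306800 + 1849 - 47730))*((-119880 - 38953/49872) - 300533) = (-359856 + 260919)*((-119880 - 1*38953/49872) - 300533) = -98937*((-119880 - 38953/49872) - 300533) = -98937*(-5978694313/49872 - 300533) = -98937*(-20966876089/49872) = 691466606539131/16624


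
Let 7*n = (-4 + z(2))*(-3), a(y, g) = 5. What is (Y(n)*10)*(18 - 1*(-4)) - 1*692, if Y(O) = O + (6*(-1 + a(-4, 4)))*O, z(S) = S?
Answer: 28156/7 ≈ 4022.3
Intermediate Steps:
n = 6/7 (n = ((-4 + 2)*(-3))/7 = (-2*(-3))/7 = (1/7)*6 = 6/7 ≈ 0.85714)
Y(O) = 25*O (Y(O) = O + (6*(-1 + 5))*O = O + (6*4)*O = O + 24*O = 25*O)
(Y(n)*10)*(18 - 1*(-4)) - 1*692 = ((25*(6/7))*10)*(18 - 1*(-4)) - 1*692 = ((150/7)*10)*(18 + 4) - 692 = (1500/7)*22 - 692 = 33000/7 - 692 = 28156/7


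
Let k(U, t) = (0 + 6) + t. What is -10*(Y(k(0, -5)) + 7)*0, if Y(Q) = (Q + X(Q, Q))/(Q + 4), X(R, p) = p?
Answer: 0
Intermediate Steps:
k(U, t) = 6 + t
Y(Q) = 2*Q/(4 + Q) (Y(Q) = (Q + Q)/(Q + 4) = (2*Q)/(4 + Q) = 2*Q/(4 + Q))
-10*(Y(k(0, -5)) + 7)*0 = -10*(2*(6 - 5)/(4 + (6 - 5)) + 7)*0 = -10*(2*1/(4 + 1) + 7)*0 = -10*(2*1/5 + 7)*0 = -10*(2*1*(⅕) + 7)*0 = -10*(⅖ + 7)*0 = -74*0 = -10*0 = 0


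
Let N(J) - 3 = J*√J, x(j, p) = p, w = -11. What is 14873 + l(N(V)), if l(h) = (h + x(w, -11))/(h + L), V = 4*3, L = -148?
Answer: 287003713/19297 - 3288*√3/19297 ≈ 14873.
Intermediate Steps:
V = 12
N(J) = 3 + J^(3/2) (N(J) = 3 + J*√J = 3 + J^(3/2))
l(h) = (-11 + h)/(-148 + h) (l(h) = (h - 11)/(h - 148) = (-11 + h)/(-148 + h))
14873 + l(N(V)) = 14873 + (-11 + (3 + 12^(3/2)))/(-148 + (3 + 12^(3/2))) = 14873 + (-11 + (3 + 24*√3))/(-148 + (3 + 24*√3)) = 14873 + (-8 + 24*√3)/(-145 + 24*√3)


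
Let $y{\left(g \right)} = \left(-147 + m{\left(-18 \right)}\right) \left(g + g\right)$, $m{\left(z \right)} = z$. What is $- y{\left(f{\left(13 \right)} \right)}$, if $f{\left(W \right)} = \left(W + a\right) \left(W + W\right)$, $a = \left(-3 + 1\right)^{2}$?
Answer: $145860$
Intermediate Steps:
$a = 4$ ($a = \left(-2\right)^{2} = 4$)
$f{\left(W \right)} = 2 W \left(4 + W\right)$ ($f{\left(W \right)} = \left(W + 4\right) \left(W + W\right) = \left(4 + W\right) 2 W = 2 W \left(4 + W\right)$)
$y{\left(g \right)} = - 330 g$ ($y{\left(g \right)} = \left(-147 - 18\right) \left(g + g\right) = - 165 \cdot 2 g = - 330 g$)
$- y{\left(f{\left(13 \right)} \right)} = - \left(-330\right) 2 \cdot 13 \left(4 + 13\right) = - \left(-330\right) 2 \cdot 13 \cdot 17 = - \left(-330\right) 442 = \left(-1\right) \left(-145860\right) = 145860$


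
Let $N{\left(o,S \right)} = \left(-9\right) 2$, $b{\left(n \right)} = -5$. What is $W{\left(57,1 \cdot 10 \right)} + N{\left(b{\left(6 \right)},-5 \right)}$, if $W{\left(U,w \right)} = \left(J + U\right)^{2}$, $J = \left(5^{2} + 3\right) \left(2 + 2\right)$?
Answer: $28543$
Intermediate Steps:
$J = 112$ ($J = \left(25 + 3\right) 4 = 28 \cdot 4 = 112$)
$N{\left(o,S \right)} = -18$
$W{\left(U,w \right)} = \left(112 + U\right)^{2}$
$W{\left(57,1 \cdot 10 \right)} + N{\left(b{\left(6 \right)},-5 \right)} = \left(112 + 57\right)^{2} - 18 = 169^{2} - 18 = 28561 - 18 = 28543$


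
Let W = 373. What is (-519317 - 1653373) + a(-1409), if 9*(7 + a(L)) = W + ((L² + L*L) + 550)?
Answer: -15582788/9 ≈ -1.7314e+6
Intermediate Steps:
a(L) = 860/9 + 2*L²/9 (a(L) = -7 + (373 + ((L² + L*L) + 550))/9 = -7 + (373 + ((L² + L²) + 550))/9 = -7 + (373 + (2*L² + 550))/9 = -7 + (373 + (550 + 2*L²))/9 = -7 + (923 + 2*L²)/9 = -7 + (923/9 + 2*L²/9) = 860/9 + 2*L²/9)
(-519317 - 1653373) + a(-1409) = (-519317 - 1653373) + (860/9 + (2/9)*(-1409)²) = -2172690 + (860/9 + (2/9)*1985281) = -2172690 + (860/9 + 3970562/9) = -2172690 + 3971422/9 = -15582788/9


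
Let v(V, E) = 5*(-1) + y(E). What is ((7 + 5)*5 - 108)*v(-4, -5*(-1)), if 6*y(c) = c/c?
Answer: 232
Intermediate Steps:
y(c) = ⅙ (y(c) = (c/c)/6 = (⅙)*1 = ⅙)
v(V, E) = -29/6 (v(V, E) = 5*(-1) + ⅙ = -5 + ⅙ = -29/6)
((7 + 5)*5 - 108)*v(-4, -5*(-1)) = ((7 + 5)*5 - 108)*(-29/6) = (12*5 - 108)*(-29/6) = (60 - 108)*(-29/6) = -48*(-29/6) = 232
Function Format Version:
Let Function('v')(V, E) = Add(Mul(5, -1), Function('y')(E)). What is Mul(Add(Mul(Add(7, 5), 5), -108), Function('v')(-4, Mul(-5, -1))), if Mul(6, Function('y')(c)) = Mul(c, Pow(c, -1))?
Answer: 232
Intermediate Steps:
Function('y')(c) = Rational(1, 6) (Function('y')(c) = Mul(Rational(1, 6), Mul(c, Pow(c, -1))) = Mul(Rational(1, 6), 1) = Rational(1, 6))
Function('v')(V, E) = Rational(-29, 6) (Function('v')(V, E) = Add(Mul(5, -1), Rational(1, 6)) = Add(-5, Rational(1, 6)) = Rational(-29, 6))
Mul(Add(Mul(Add(7, 5), 5), -108), Function('v')(-4, Mul(-5, -1))) = Mul(Add(Mul(Add(7, 5), 5), -108), Rational(-29, 6)) = Mul(Add(Mul(12, 5), -108), Rational(-29, 6)) = Mul(Add(60, -108), Rational(-29, 6)) = Mul(-48, Rational(-29, 6)) = 232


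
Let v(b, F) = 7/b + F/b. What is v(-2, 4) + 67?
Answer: 123/2 ≈ 61.500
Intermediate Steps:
v(-2, 4) + 67 = (7 + 4)/(-2) + 67 = -½*11 + 67 = -11/2 + 67 = 123/2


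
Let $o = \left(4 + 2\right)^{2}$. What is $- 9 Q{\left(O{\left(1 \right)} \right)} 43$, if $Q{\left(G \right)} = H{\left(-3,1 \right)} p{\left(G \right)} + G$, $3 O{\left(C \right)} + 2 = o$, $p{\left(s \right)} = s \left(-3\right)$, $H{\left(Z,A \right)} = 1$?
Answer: $8772$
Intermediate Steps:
$o = 36$ ($o = 6^{2} = 36$)
$p{\left(s \right)} = - 3 s$
$O{\left(C \right)} = \frac{34}{3}$ ($O{\left(C \right)} = - \frac{2}{3} + \frac{1}{3} \cdot 36 = - \frac{2}{3} + 12 = \frac{34}{3}$)
$Q{\left(G \right)} = - 2 G$ ($Q{\left(G \right)} = 1 \left(- 3 G\right) + G = - 3 G + G = - 2 G$)
$- 9 Q{\left(O{\left(1 \right)} \right)} 43 = - 9 \left(\left(-2\right) \frac{34}{3}\right) 43 = \left(-9\right) \left(- \frac{68}{3}\right) 43 = 204 \cdot 43 = 8772$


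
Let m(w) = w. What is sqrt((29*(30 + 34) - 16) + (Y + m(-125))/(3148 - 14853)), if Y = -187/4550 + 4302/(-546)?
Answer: sqrt(208759440404393970)/10651550 ≈ 42.895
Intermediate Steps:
Y = -36037/4550 (Y = -187*1/4550 + 4302*(-1/546) = -187/4550 - 717/91 = -36037/4550 ≈ -7.9202)
sqrt((29*(30 + 34) - 16) + (Y + m(-125))/(3148 - 14853)) = sqrt((29*(30 + 34) - 16) + (-36037/4550 - 125)/(3148 - 14853)) = sqrt((29*64 - 16) - 604787/4550/(-11705)) = sqrt((1856 - 16) - 604787/4550*(-1/11705)) = sqrt(1840 + 604787/53257750) = sqrt(97994864787/53257750) = sqrt(208759440404393970)/10651550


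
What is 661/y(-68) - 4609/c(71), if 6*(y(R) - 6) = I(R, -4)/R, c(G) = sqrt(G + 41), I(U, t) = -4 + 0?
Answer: 67422/613 - 4609*sqrt(7)/28 ≈ -325.52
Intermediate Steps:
I(U, t) = -4
c(G) = sqrt(41 + G)
y(R) = 6 - 2/(3*R) (y(R) = 6 + (-4/R)/6 = 6 - 2/(3*R))
661/y(-68) - 4609/c(71) = 661/(6 - 2/3/(-68)) - 4609/sqrt(41 + 71) = 661/(6 - 2/3*(-1/68)) - 4609*sqrt(7)/28 = 661/(6 + 1/102) - 4609*sqrt(7)/28 = 661/(613/102) - 4609*sqrt(7)/28 = 661*(102/613) - 4609*sqrt(7)/28 = 67422/613 - 4609*sqrt(7)/28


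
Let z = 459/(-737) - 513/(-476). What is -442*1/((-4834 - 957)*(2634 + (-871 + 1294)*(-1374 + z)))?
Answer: -155058904/1175000198783835 ≈ -1.3196e-7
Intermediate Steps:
z = 159597/350812 (z = 459*(-1/737) - 513*(-1/476) = -459/737 + 513/476 = 159597/350812 ≈ 0.45494)
-442*1/((-4834 - 957)*(2634 + (-871 + 1294)*(-1374 + z))) = -442*1/((-4834 - 957)*(2634 + (-871 + 1294)*(-1374 + 159597/350812))) = -442*(-1/(5791*(2634 + 423*(-481856091/350812)))) = -442*(-1/(5791*(2634 - 203825126493/350812))) = -442/((-202901087685/350812*(-5791))) = -442/1175000198783835/350812 = -442*350812/1175000198783835 = -155058904/1175000198783835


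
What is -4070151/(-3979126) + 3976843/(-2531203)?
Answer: -5521980957565/10071975668578 ≈ -0.54825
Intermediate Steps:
-4070151/(-3979126) + 3976843/(-2531203) = -4070151*(-1/3979126) + 3976843*(-1/2531203) = 4070151/3979126 - 3976843/2531203 = -5521980957565/10071975668578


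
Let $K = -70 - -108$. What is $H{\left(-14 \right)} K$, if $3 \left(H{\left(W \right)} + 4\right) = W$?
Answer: $- \frac{988}{3} \approx -329.33$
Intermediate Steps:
$K = 38$ ($K = -70 + 108 = 38$)
$H{\left(W \right)} = -4 + \frac{W}{3}$
$H{\left(-14 \right)} K = \left(-4 + \frac{1}{3} \left(-14\right)\right) 38 = \left(-4 - \frac{14}{3}\right) 38 = \left(- \frac{26}{3}\right) 38 = - \frac{988}{3}$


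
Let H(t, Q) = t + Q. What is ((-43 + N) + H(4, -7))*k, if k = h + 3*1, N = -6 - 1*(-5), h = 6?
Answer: -423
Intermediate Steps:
N = -1 (N = -6 + 5 = -1)
k = 9 (k = 6 + 3*1 = 6 + 3 = 9)
H(t, Q) = Q + t
((-43 + N) + H(4, -7))*k = ((-43 - 1) + (-7 + 4))*9 = (-44 - 3)*9 = -47*9 = -423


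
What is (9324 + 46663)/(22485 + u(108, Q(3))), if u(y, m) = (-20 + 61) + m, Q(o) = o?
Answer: 55987/22529 ≈ 2.4851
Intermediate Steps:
u(y, m) = 41 + m
(9324 + 46663)/(22485 + u(108, Q(3))) = (9324 + 46663)/(22485 + (41 + 3)) = 55987/(22485 + 44) = 55987/22529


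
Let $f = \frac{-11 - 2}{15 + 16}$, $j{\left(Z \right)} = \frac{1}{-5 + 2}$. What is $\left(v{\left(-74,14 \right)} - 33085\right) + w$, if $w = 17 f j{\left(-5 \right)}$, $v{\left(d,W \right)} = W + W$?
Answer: $- \frac{3074080}{93} \approx -33055.0$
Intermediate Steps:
$j{\left(Z \right)} = - \frac{1}{3}$ ($j{\left(Z \right)} = \frac{1}{-3} = - \frac{1}{3}$)
$f = - \frac{13}{31} \approx -0.41935$
$v{\left(d,W \right)} = 2 W$
$w = \frac{221}{93}$ ($w = 17 \left(- \frac{13}{31}\right) \left(- \frac{1}{3}\right) = \left(- \frac{221}{31}\right) \left(- \frac{1}{3}\right) = \frac{221}{93} \approx 2.3763$)
$\left(v{\left(-74,14 \right)} - 33085\right) + w = \left(2 \cdot 14 - 33085\right) + \frac{221}{93} = \left(28 - 33085\right) + \frac{221}{93} = -33057 + \frac{221}{93} = - \frac{3074080}{93}$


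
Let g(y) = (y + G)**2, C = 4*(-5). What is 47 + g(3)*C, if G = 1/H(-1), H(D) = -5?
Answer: -549/5 ≈ -109.80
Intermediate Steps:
C = -20
G = -1/5 (G = 1/(-5) = -1/5 ≈ -0.20000)
g(y) = (-1/5 + y)**2 (g(y) = (y - 1/5)**2 = (-1/5 + y)**2)
47 + g(3)*C = 47 + ((-1 + 5*3)**2/25)*(-20) = 47 + ((-1 + 15)**2/25)*(-20) = 47 + ((1/25)*14**2)*(-20) = 47 + ((1/25)*196)*(-20) = 47 + (196/25)*(-20) = 47 - 784/5 = -549/5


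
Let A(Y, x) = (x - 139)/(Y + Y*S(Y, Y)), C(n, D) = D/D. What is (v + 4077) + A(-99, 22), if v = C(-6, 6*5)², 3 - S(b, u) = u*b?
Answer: 439473813/107767 ≈ 4078.0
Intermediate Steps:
S(b, u) = 3 - b*u (S(b, u) = 3 - u*b = 3 - b*u)
C(n, D) = 1
v = 1 (v = 1² = 1)
A(Y, x) = (-139 + x)/(Y + Y*(3 - Y²)) (A(Y, x) = (x - 139)/(Y + Y*(3 - Y*Y)) = (-139 + x)/(Y + Y*(3 - Y²)))
(v + 4077) + A(-99, 22) = (1 + 4077) + (139 - 1*22)/((-99)*(-4 + (-99)²)) = 4078 - (139 - 22)/(99*(-4 + 9801)) = 4078 - 1/99*117/9797 = 4078 - 1/99*1/9797*117 = 4078 - 13/107767 = 439473813/107767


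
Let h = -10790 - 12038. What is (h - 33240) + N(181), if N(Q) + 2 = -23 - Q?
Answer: -56274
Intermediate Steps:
h = -22828
N(Q) = -25 - Q (N(Q) = -2 + (-23 - Q) = -25 - Q)
(h - 33240) + N(181) = (-22828 - 33240) + (-25 - 1*181) = -56068 + (-25 - 181) = -56068 - 206 = -56274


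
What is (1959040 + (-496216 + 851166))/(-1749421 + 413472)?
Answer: -2313990/1335949 ≈ -1.7321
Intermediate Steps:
(1959040 + (-496216 + 851166))/(-1749421 + 413472) = (1959040 + 354950)/(-1335949) = 2313990*(-1/1335949) = -2313990/1335949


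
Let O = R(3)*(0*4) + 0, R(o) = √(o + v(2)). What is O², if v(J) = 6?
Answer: 0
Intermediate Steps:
R(o) = √(6 + o) (R(o) = √(o + 6) = √(6 + o))
O = 0 (O = √(6 + 3)*(0*4) + 0 = √9*0 + 0 = 3*0 + 0 = 0 + 0 = 0)
O² = 0² = 0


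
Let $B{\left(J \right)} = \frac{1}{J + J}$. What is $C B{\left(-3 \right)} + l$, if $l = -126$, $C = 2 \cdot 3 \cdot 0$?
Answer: $-126$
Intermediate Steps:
$C = 0$ ($C = 6 \cdot 0 = 0$)
$B{\left(J \right)} = \frac{1}{2 J}$
$C B{\left(-3 \right)} + l = 0 \frac{1}{2 \left(-3\right)} - 126 = 0 \cdot \frac{1}{2} \left(- \frac{1}{3}\right) - 126 = 0 \left(- \frac{1}{6}\right) - 126 = 0 - 126 = -126$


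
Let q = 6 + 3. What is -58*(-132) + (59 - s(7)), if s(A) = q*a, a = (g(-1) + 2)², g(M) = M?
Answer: 7706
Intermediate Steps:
q = 9
a = 1 (a = (-1 + 2)² = 1² = 1)
s(A) = 9 (s(A) = 9*1 = 9)
-58*(-132) + (59 - s(7)) = -58*(-132) + (59 - 1*9) = 7656 + (59 - 9) = 7656 + 50 = 7706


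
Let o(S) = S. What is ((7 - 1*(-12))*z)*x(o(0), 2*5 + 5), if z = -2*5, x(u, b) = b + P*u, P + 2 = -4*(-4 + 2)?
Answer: -2850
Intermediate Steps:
P = 6 (P = -2 - 4*(-4 + 2) = -2 - 4*(-2) = -2 + 8 = 6)
x(u, b) = b + 6*u
z = -10
((7 - 1*(-12))*z)*x(o(0), 2*5 + 5) = ((7 - 1*(-12))*(-10))*((2*5 + 5) + 6*0) = ((7 + 12)*(-10))*((10 + 5) + 0) = (19*(-10))*(15 + 0) = -190*15 = -2850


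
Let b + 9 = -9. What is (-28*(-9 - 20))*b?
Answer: -14616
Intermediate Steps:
b = -18 (b = -9 - 9 = -18)
(-28*(-9 - 20))*b = -28*(-9 - 20)*(-18) = -28*(-29)*(-18) = 812*(-18) = -14616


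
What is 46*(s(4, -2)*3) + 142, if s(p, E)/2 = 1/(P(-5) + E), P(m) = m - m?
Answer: 4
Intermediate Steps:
P(m) = 0
s(p, E) = 2/E (s(p, E) = 2/(0 + E) = 2/E)
46*(s(4, -2)*3) + 142 = 46*((2/(-2))*3) + 142 = 46*((2*(-½))*3) + 142 = 46*(-1*3) + 142 = 46*(-3) + 142 = -138 + 142 = 4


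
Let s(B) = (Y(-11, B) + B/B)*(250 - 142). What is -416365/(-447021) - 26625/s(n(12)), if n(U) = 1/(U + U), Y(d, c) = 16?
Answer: -412499555/30397428 ≈ -13.570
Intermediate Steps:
n(U) = 1/(2*U)
s(B) = 1836 (s(B) = (16 + B/B)*(250 - 142) = (16 + 1)*108 = 17*108 = 1836)
-416365/(-447021) - 26625/s(n(12)) = -416365/(-447021) - 26625/1836 = -416365*(-1/447021) - 26625*1/1836 = 416365/447021 - 8875/612 = -412499555/30397428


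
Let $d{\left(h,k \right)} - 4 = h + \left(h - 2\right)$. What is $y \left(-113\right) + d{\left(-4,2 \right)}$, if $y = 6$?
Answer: $-684$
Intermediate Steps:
$d{\left(h,k \right)} = 2 + 2 h$ ($d{\left(h,k \right)} = 4 + \left(h + \left(h - 2\right)\right) = 4 + \left(h + \left(-2 + h\right)\right) = 4 + \left(-2 + 2 h\right) = 2 + 2 h$)
$y \left(-113\right) + d{\left(-4,2 \right)} = 6 \left(-113\right) + \left(2 + 2 \left(-4\right)\right) = -678 + \left(2 - 8\right) = -678 - 6 = -684$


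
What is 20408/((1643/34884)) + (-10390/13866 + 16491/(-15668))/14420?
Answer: 1115133202131968361151/2573579490422640 ≈ 4.3330e+5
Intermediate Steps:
20408/((1643/34884)) + (-10390/13866 + 16491/(-15668))/14420 = 20408/((1643*(1/34884))) + (-10390*1/13866 + 16491*(-1/15668))*(1/14420) = 20408/(1643/34884) + (-5195/6933 - 16491/15668)*(1/14420) = 20408*(34884/1643) - 195727363/108626244*1/14420 = 711912672/1643 - 195727363/1566390438480 = 1115133202131968361151/2573579490422640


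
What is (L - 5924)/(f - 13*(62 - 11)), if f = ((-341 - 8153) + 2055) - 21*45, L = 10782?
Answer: -4858/8047 ≈ -0.60370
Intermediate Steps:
f = -7384 (f = (-8494 + 2055) - 945 = -6439 - 945 = -7384)
(L - 5924)/(f - 13*(62 - 11)) = (10782 - 5924)/(-7384 - 13*(62 - 11)) = 4858/(-7384 - 13*51) = 4858/(-7384 - 663) = 4858/(-8047) = 4858*(-1/8047) = -4858/8047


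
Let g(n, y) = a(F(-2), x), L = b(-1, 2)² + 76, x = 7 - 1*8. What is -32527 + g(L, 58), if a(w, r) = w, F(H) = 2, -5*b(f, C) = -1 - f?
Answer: -32525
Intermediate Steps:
b(f, C) = ⅕ + f/5 (b(f, C) = -(-1 - f)/5 = ⅕ + f/5)
x = -1 (x = 7 - 8 = -1)
L = 76 (L = (⅕ + (⅕)*(-1))² + 76 = (⅕ - ⅕)² + 76 = 0² + 76 = 0 + 76 = 76)
g(n, y) = 2
-32527 + g(L, 58) = -32527 + 2 = -32525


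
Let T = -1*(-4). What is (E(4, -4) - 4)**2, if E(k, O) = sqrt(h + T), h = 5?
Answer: 1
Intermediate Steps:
T = 4
E(k, O) = 3 (E(k, O) = sqrt(5 + 4) = sqrt(9) = 3)
(E(4, -4) - 4)**2 = (3 - 4)**2 = (-1)**2 = 1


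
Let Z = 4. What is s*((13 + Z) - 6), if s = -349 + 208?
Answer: -1551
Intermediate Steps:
s = -141
s*((13 + Z) - 6) = -141*((13 + 4) - 6) = -141*(17 - 6) = -141*11 = -1551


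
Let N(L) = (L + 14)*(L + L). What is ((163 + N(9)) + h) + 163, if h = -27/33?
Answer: 8131/11 ≈ 739.18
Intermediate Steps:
h = -9/11 (h = -27*1/33 = -9/11 ≈ -0.81818)
N(L) = 2*L*(14 + L) (N(L) = (14 + L)*(2*L) = 2*L*(14 + L))
((163 + N(9)) + h) + 163 = ((163 + 2*9*(14 + 9)) - 9/11) + 163 = ((163 + 2*9*23) - 9/11) + 163 = ((163 + 414) - 9/11) + 163 = (577 - 9/11) + 163 = 6338/11 + 163 = 8131/11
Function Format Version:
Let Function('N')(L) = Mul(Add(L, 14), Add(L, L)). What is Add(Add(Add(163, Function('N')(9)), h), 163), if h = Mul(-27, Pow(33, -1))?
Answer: Rational(8131, 11) ≈ 739.18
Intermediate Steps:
h = Rational(-9, 11) (h = Mul(-27, Rational(1, 33)) = Rational(-9, 11) ≈ -0.81818)
Function('N')(L) = Mul(2, L, Add(14, L)) (Function('N')(L) = Mul(Add(14, L), Mul(2, L)) = Mul(2, L, Add(14, L)))
Add(Add(Add(163, Function('N')(9)), h), 163) = Add(Add(Add(163, Mul(2, 9, Add(14, 9))), Rational(-9, 11)), 163) = Add(Add(Add(163, Mul(2, 9, 23)), Rational(-9, 11)), 163) = Add(Add(Add(163, 414), Rational(-9, 11)), 163) = Add(Add(577, Rational(-9, 11)), 163) = Add(Rational(6338, 11), 163) = Rational(8131, 11)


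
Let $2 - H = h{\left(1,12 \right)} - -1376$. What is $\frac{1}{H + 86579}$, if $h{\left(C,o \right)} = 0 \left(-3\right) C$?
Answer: $\frac{1}{85205} \approx 1.1736 \cdot 10^{-5}$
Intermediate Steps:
$h{\left(C,o \right)} = 0$ ($h{\left(C,o \right)} = 0 C = 0$)
$H = -1374$ ($H = 2 - \left(0 - -1376\right) = 2 - \left(0 + 1376\right) = 2 - 1376 = -1374$)
$\frac{1}{H + 86579} = \frac{1}{-1374 + 86579} = \frac{1}{85205}$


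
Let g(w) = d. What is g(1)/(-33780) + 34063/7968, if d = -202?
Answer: 96021473/22429920 ≈ 4.2810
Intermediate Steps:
g(w) = -202
g(1)/(-33780) + 34063/7968 = -202/(-33780) + 34063/7968 = -202*(-1/33780) + 34063*(1/7968) = 101/16890 + 34063/7968 = 96021473/22429920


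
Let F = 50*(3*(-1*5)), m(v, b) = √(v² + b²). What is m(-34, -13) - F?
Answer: 750 + 5*√53 ≈ 786.40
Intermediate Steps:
m(v, b) = √(b² + v²)
F = -750 (F = 50*(3*(-5)) = 50*(-15) = -750)
m(-34, -13) - F = √((-13)² + (-34)²) - 1*(-750) = √(169 + 1156) + 750 = √1325 + 750 = 5*√53 + 750 = 750 + 5*√53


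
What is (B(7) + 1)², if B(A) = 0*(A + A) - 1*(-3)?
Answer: 16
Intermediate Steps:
B(A) = 3 (B(A) = 0*(2*A) + 3 = 0 + 3 = 3)
(B(7) + 1)² = (3 + 1)² = 4² = 16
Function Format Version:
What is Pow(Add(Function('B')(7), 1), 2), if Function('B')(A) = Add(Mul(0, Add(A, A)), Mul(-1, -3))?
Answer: 16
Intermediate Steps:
Function('B')(A) = 3 (Function('B')(A) = Add(Mul(0, Mul(2, A)), 3) = Add(0, 3) = 3)
Pow(Add(Function('B')(7), 1), 2) = Pow(Add(3, 1), 2) = Pow(4, 2) = 16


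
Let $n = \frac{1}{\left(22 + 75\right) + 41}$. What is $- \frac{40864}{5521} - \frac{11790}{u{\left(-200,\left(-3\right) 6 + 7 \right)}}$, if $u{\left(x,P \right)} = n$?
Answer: $- \frac{8982818284}{5521} \approx -1.627 \cdot 10^{6}$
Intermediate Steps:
$n = \frac{1}{138}$ ($n = \frac{1}{97 + 41} = \frac{1}{138} \approx 0.0072464$)
$u{\left(x,P \right)} = \frac{1}{138}$
$- \frac{40864}{5521} - \frac{11790}{u{\left(-200,\left(-3\right) 6 + 7 \right)}} = - \frac{40864}{5521} - 11790 \frac{1}{\frac{1}{138}} = \left(-40864\right) \frac{1}{5521} - 1627020 = - \frac{40864}{5521} - 1627020 = - \frac{8982818284}{5521}$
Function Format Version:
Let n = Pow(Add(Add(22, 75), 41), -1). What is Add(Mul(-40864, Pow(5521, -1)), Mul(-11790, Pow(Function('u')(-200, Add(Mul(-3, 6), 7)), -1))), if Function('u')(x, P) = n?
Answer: Rational(-8982818284, 5521) ≈ -1.6270e+6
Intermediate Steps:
n = Rational(1, 138) (n = Pow(Add(97, 41), -1) = Pow(138, -1) = Rational(1, 138) ≈ 0.0072464)
Function('u')(x, P) = Rational(1, 138)
Add(Mul(-40864, Pow(5521, -1)), Mul(-11790, Pow(Function('u')(-200, Add(Mul(-3, 6), 7)), -1))) = Add(Mul(-40864, Pow(5521, -1)), Mul(-11790, Pow(Rational(1, 138), -1))) = Add(Mul(-40864, Rational(1, 5521)), Mul(-11790, 138)) = Add(Rational(-40864, 5521), -1627020) = Rational(-8982818284, 5521)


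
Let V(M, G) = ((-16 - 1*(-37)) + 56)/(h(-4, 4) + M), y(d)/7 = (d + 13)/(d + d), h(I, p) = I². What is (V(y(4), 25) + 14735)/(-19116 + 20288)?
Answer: 3640161/289484 ≈ 12.575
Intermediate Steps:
y(d) = 7*(13 + d)/(2*d) (y(d) = 7*((d + 13)/(d + d)) = 7*((13 + d)/((2*d))) = 7*((13 + d)*(1/(2*d))) = 7*((13 + d)/(2*d)) = 7*(13 + d)/(2*d))
V(M, G) = 77/(16 + M) (V(M, G) = ((-16 - 1*(-37)) + 56)/((-4)² + M) = ((-16 + 37) + 56)/(16 + M) = (21 + 56)/(16 + M) = 77/(16 + M))
(V(y(4), 25) + 14735)/(-19116 + 20288) = (77/(16 + (7/2)*(13 + 4)/4) + 14735)/(-19116 + 20288) = (77/(16 + (7/2)*(¼)*17) + 14735)/1172 = (77/(16 + 119/8) + 14735)*(1/1172) = (77/(247/8) + 14735)*(1/1172) = (77*(8/247) + 14735)*(1/1172) = (616/247 + 14735)*(1/1172) = (3640161/247)*(1/1172) = 3640161/289484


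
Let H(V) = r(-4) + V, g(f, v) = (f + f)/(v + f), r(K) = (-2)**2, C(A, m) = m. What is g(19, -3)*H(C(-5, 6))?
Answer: 95/4 ≈ 23.750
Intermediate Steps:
r(K) = 4
g(f, v) = 2*f/(f + v) (g(f, v) = (2*f)/(f + v) = 2*f/(f + v))
H(V) = 4 + V
g(19, -3)*H(C(-5, 6)) = (2*19/(19 - 3))*(4 + 6) = (2*19/16)*10 = (2*19*(1/16))*10 = (19/8)*10 = 95/4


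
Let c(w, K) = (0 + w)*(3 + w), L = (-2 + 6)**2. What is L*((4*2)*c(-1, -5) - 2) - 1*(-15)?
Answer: -273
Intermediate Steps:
L = 16 (L = 4**2 = 16)
c(w, K) = w*(3 + w)
L*((4*2)*c(-1, -5) - 2) - 1*(-15) = 16*((4*2)*(-(3 - 1)) - 2) - 1*(-15) = 16*(8*(-1*2) - 2) + 15 = 16*(8*(-2) - 2) + 15 = 16*(-16 - 2) + 15 = 16*(-18) + 15 = -288 + 15 = -273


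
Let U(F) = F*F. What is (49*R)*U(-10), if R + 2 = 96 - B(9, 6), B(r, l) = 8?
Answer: 421400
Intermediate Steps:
U(F) = F**2
R = 86 (R = -2 + (96 - 1*8) = -2 + (96 - 8) = -2 + 88 = 86)
(49*R)*U(-10) = (49*86)*(-10)**2 = 4214*100 = 421400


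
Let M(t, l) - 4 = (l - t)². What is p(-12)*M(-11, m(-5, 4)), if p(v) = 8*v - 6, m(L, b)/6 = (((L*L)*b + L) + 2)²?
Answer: -325206215358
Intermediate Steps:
m(L, b) = 6*(2 + L + b*L²)² (m(L, b) = 6*(((L*L)*b + L) + 2)² = 6*((L²*b + L) + 2)² = 6*((b*L² + L) + 2)² = 6*((L + b*L²) + 2)² = 6*(2 + L + b*L²)²)
p(v) = -6 + 8*v
M(t, l) = 4 + (l - t)²
p(-12)*M(-11, m(-5, 4)) = (-6 + 8*(-12))*(4 + (6*(2 - 5 + 4*(-5)²)² - 1*(-11))²) = (-6 - 96)*(4 + (6*(2 - 5 + 4*25)² + 11)²) = -102*(4 + (6*(2 - 5 + 100)² + 11)²) = -102*(4 + (6*97² + 11)²) = -102*(4 + (6*9409 + 11)²) = -102*(4 + (56454 + 11)²) = -102*(4 + 56465²) = -102*(4 + 3188296225) = -102*3188296229 = -325206215358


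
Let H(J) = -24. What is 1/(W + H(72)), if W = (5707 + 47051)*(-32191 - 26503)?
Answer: -1/3096578076 ≈ -3.2294e-10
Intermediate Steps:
W = -3096578052 (W = 52758*(-58694) = -3096578052)
1/(W + H(72)) = 1/(-3096578052 - 24) = 1/(-3096578076) = -1/3096578076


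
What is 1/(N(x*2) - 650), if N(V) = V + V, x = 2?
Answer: -1/642 ≈ -0.0015576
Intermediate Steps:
N(V) = 2*V
1/(N(x*2) - 650) = 1/(2*(2*2) - 650) = 1/(2*4 - 650) = 1/(8 - 650) = 1/(-642) = -1/642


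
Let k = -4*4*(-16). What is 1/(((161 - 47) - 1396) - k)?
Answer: -1/1538 ≈ -0.00065020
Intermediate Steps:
k = 256 (k = -16*(-16) = 256)
1/(((161 - 47) - 1396) - k) = 1/(((161 - 47) - 1396) - 1*256) = 1/((114 - 1396) - 256) = 1/(-1282 - 256) = 1/(-1538) = -1/1538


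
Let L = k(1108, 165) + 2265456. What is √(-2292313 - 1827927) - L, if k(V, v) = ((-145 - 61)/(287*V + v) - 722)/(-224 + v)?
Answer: -42526234750992/18771499 + 4*I*√257515 ≈ -2.2655e+6 + 2029.8*I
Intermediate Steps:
k(V, v) = (-722 - 206/(v + 287*V))/(-224 + v) (k(V, v) = (-206/(v + 287*V) - 722)/(-224 + v) = (-722 - 206/(v + 287*V))/(-224 + v))
L = 42526234750992/18771499 (L = 2*(-103 - 103607*1108 - 361*165)/(165² - 64288*1108 - 224*165 + 287*1108*165) + 2265456 = 2*(-103 - 114796556 - 59565)/(27225 - 71231104 - 36960 + 52469340) + 2265456 = 2*(-114856224)/(-18771499) + 2265456 = 2*(-1/18771499)*(-114856224) + 2265456 = 229712448/18771499 + 2265456 = 42526234750992/18771499 ≈ 2.2655e+6)
√(-2292313 - 1827927) - L = √(-2292313 - 1827927) - 1*42526234750992/18771499 = √(-4120240) - 42526234750992/18771499 = 4*I*√257515 - 42526234750992/18771499 = -42526234750992/18771499 + 4*I*√257515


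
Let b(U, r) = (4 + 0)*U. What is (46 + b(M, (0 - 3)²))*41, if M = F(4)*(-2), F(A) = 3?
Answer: 902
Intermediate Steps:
M = -6 (M = 3*(-2) = -6)
b(U, r) = 4*U
(46 + b(M, (0 - 3)²))*41 = (46 + 4*(-6))*41 = (46 - 24)*41 = 22*41 = 902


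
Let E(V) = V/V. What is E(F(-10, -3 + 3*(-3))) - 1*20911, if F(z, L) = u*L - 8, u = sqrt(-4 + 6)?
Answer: -20910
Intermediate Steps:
u = sqrt(2) ≈ 1.4142
F(z, L) = -8 + L*sqrt(2) (F(z, L) = sqrt(2)*L - 8 = L*sqrt(2) - 8 = -8 + L*sqrt(2))
E(V) = 1
E(F(-10, -3 + 3*(-3))) - 1*20911 = 1 - 1*20911 = 1 - 20911 = -20910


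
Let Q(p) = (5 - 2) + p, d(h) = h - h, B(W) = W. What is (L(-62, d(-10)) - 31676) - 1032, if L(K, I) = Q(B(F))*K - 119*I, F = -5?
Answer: -32584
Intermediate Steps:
d(h) = 0
Q(p) = 3 + p
L(K, I) = -119*I - 2*K (L(K, I) = (3 - 5)*K - 119*I = -2*K - 119*I = -119*I - 2*K)
(L(-62, d(-10)) - 31676) - 1032 = ((-119*0 - 2*(-62)) - 31676) - 1032 = ((0 + 124) - 31676) - 1032 = (124 - 31676) - 1032 = -31552 - 1032 = -32584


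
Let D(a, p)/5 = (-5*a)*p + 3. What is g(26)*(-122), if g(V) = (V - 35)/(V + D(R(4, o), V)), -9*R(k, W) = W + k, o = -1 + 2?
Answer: 9882/3619 ≈ 2.7306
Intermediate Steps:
o = 1
R(k, W) = -W/9 - k/9 (R(k, W) = -(W + k)/9 = -W/9 - k/9)
D(a, p) = 15 - 25*a*p (D(a, p) = 5*((-5*a)*p + 3) = 5*(-5*a*p + 3) = 5*(3 - 5*a*p) = 15 - 25*a*p)
g(V) = (-35 + V)/(15 + 134*V/9) (g(V) = (V - 35)/(V + (15 - 25*(-1/9*1 - 1/9*4)*V)) = (-35 + V)/(V + (15 - 25*(-1/9 - 4/9)*V)) = (-35 + V)/(V + (15 - 25*(-5/9)*V)) = (-35 + V)/(V + (15 + 125*V/9)) = (-35 + V)/(15 + 134*V/9))
g(26)*(-122) = (9*(-35 + 26)/(135 + 134*26))*(-122) = (9*(-9)/(135 + 3484))*(-122) = (9*(-9)/3619)*(-122) = (9*(1/3619)*(-9))*(-122) = -81/3619*(-122) = 9882/3619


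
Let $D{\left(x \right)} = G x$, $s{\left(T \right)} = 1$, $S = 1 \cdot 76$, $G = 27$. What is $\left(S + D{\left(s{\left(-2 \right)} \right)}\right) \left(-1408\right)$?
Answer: $-145024$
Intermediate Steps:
$S = 76$
$D{\left(x \right)} = 27 x$
$\left(S + D{\left(s{\left(-2 \right)} \right)}\right) \left(-1408\right) = \left(76 + 27 \cdot 1\right) \left(-1408\right) = \left(76 + 27\right) \left(-1408\right) = 103 \left(-1408\right) = -145024$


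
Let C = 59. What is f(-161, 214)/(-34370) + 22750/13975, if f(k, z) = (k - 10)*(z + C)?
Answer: 630467/211130 ≈ 2.9862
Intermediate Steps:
f(k, z) = (-10 + k)*(59 + z) (f(k, z) = (k - 10)*(z + 59) = (-10 + k)*(59 + z))
f(-161, 214)/(-34370) + 22750/13975 = (-590 - 10*214 + 59*(-161) - 161*214)/(-34370) + 22750/13975 = (-590 - 2140 - 9499 - 34454)*(-1/34370) + 22750*(1/13975) = -46683*(-1/34370) + 70/43 = 6669/4910 + 70/43 = 630467/211130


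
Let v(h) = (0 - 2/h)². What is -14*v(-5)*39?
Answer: -2184/25 ≈ -87.360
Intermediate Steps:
v(h) = 4/h² (v(h) = (-2/h)² = 4/h²)
-14*v(-5)*39 = -56/(-5)²*39 = -56/25*39 = -2184/25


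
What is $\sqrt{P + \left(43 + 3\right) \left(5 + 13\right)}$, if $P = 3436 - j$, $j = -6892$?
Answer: $2 \sqrt{2789} \approx 105.62$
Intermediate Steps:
$P = 10328$ ($P = 3436 - -6892 = 3436 + 6892 = 10328$)
$\sqrt{P + \left(43 + 3\right) \left(5 + 13\right)} = \sqrt{10328 + \left(43 + 3\right) \left(5 + 13\right)} = \sqrt{10328 + 46 \cdot 18} = \sqrt{10328 + 828} = \sqrt{11156} = 2 \sqrt{2789}$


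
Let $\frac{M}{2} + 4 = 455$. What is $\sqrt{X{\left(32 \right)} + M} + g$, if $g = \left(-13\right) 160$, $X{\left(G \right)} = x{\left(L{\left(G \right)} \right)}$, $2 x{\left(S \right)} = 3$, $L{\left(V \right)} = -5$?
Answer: $-2080 + \frac{\sqrt{3614}}{2} \approx -2049.9$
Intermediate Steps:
$M = 902$ ($M = -8 + 2 \cdot 455 = -8 + 910 = 902$)
$x{\left(S \right)} = \frac{3}{2}$ ($x{\left(S \right)} = \frac{1}{2} \cdot 3 = \frac{3}{2}$)
$X{\left(G \right)} = \frac{3}{2}$
$g = -2080$
$\sqrt{X{\left(32 \right)} + M} + g = \sqrt{\frac{3}{2} + 902} - 2080 = \sqrt{\frac{1807}{2}} - 2080 = \frac{\sqrt{3614}}{2} - 2080 = -2080 + \frac{\sqrt{3614}}{2}$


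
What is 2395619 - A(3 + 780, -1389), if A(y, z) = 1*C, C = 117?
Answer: 2395502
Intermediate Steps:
A(y, z) = 117 (A(y, z) = 1*117 = 117)
2395619 - A(3 + 780, -1389) = 2395619 - 1*117 = 2395619 - 117 = 2395502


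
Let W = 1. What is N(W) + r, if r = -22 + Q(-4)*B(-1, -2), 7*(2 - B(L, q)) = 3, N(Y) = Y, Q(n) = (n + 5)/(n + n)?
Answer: -1187/56 ≈ -21.196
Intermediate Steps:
Q(n) = (5 + n)/(2*n) (Q(n) = (5 + n)/((2*n)) = (5 + n)*(1/(2*n)) = (5 + n)/(2*n))
B(L, q) = 11/7 (B(L, q) = 2 - 1/7*3 = 2 - 3/7 = 11/7)
r = -1243/56 (r = -22 + ((1/2)*(5 - 4)/(-4))*(11/7) = -22 + ((1/2)*(-1/4)*1)*(11/7) = -22 - 1/8*11/7 = -22 - 11/56 = -1243/56 ≈ -22.196)
N(W) + r = 1 - 1243/56 = -1187/56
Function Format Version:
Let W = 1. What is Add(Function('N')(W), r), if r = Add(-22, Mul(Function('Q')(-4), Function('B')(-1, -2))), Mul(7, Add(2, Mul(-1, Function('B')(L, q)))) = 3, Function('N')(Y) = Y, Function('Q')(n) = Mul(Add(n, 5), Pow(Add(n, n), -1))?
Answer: Rational(-1187, 56) ≈ -21.196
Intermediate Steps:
Function('Q')(n) = Mul(Rational(1, 2), Pow(n, -1), Add(5, n)) (Function('Q')(n) = Mul(Add(5, n), Pow(Mul(2, n), -1)) = Mul(Add(5, n), Mul(Rational(1, 2), Pow(n, -1))) = Mul(Rational(1, 2), Pow(n, -1), Add(5, n)))
Function('B')(L, q) = Rational(11, 7) (Function('B')(L, q) = Add(2, Mul(Rational(-1, 7), 3)) = Add(2, Rational(-3, 7)) = Rational(11, 7))
r = Rational(-1243, 56) (r = Add(-22, Mul(Mul(Rational(1, 2), Pow(-4, -1), Add(5, -4)), Rational(11, 7))) = Add(-22, Mul(Mul(Rational(1, 2), Rational(-1, 4), 1), Rational(11, 7))) = Add(-22, Mul(Rational(-1, 8), Rational(11, 7))) = Add(-22, Rational(-11, 56)) = Rational(-1243, 56) ≈ -22.196)
Add(Function('N')(W), r) = Add(1, Rational(-1243, 56)) = Rational(-1187, 56)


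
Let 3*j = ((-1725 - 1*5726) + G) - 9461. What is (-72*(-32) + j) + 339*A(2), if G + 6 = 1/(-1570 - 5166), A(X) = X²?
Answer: -39998369/20208 ≈ -1979.3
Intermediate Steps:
G = -40417/6736 (G = -6 + 1/(-1570 - 5166) = -6 + 1/(-6736) = -6 - 1/6736 = -40417/6736 ≈ -6.0001)
j = -113959649/20208 (j = (((-1725 - 1*5726) - 40417/6736) - 9461)/3 = (((-1725 - 5726) - 40417/6736) - 9461)/3 = ((-7451 - 40417/6736) - 9461)/3 = (-50230353/6736 - 9461)/3 = (⅓)*(-113959649/6736) = -113959649/20208 ≈ -5639.3)
(-72*(-32) + j) + 339*A(2) = (-72*(-32) - 113959649/20208) + 339*2² = (2304 - 113959649/20208) + 339*4 = -67400417/20208 + 1356 = -39998369/20208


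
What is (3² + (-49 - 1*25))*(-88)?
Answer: 5720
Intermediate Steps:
(3² + (-49 - 1*25))*(-88) = (9 + (-49 - 25))*(-88) = (9 - 74)*(-88) = -65*(-88) = 5720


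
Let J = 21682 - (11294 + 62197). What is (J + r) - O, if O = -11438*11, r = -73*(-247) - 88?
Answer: 91952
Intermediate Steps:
r = 17943 (r = 18031 - 88 = 17943)
J = -51809 (J = 21682 - 1*73491 = 21682 - 73491 = -51809)
O = -125818
(J + r) - O = (-51809 + 17943) - 1*(-125818) = -33866 + 125818 = 91952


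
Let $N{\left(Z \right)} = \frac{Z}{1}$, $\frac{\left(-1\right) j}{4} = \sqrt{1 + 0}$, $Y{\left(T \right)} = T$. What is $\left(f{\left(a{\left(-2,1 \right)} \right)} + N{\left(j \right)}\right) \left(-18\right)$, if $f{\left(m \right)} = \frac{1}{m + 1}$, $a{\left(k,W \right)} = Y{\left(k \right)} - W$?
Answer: $81$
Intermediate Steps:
$j = -4$ ($j = - 4 \sqrt{1 + 0} = - 4 \sqrt{1} = \left(-4\right) 1 = -4$)
$N{\left(Z \right)} = Z$ ($N{\left(Z \right)} = Z 1 = Z$)
$a{\left(k,W \right)} = k - W$
$f{\left(m \right)} = \frac{1}{1 + m}$
$\left(f{\left(a{\left(-2,1 \right)} \right)} + N{\left(j \right)}\right) \left(-18\right) = \left(\frac{1}{1 - 3} - 4\right) \left(-18\right) = \left(\frac{1}{-2} - 4\right) \left(-18\right) = \left(- \frac{1}{2} - 4\right) \left(-18\right) = \left(- \frac{9}{2}\right) \left(-18\right) = 81$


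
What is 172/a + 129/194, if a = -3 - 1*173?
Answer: -1333/4268 ≈ -0.31232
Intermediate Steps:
a = -176 (a = -3 - 173 = -176)
172/a + 129/194 = 172/(-176) + 129/194 = 172*(-1/176) + 129*(1/194) = -43/44 + 129/194 = -1333/4268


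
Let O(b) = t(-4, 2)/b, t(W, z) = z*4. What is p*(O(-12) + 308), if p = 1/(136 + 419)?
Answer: 922/1665 ≈ 0.55375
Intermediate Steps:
p = 1/555 ≈ 0.0018018
t(W, z) = 4*z
O(b) = 8/b (O(b) = (4*2)/b = 8/b)
p*(O(-12) + 308) = (8/(-12) + 308)/555 = (8*(-1/12) + 308)/555 = (-⅔ + 308)/555 = (1/555)*(922/3) = 922/1665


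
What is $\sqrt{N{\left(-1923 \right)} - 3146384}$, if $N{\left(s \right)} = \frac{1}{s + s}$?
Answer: $\frac{i \sqrt{46540418558790}}{3846} \approx 1773.8 i$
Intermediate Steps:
$N{\left(s \right)} = \frac{1}{2 s}$
$\sqrt{N{\left(-1923 \right)} - 3146384} = \sqrt{\frac{1}{2 \left(-1923\right)} - 3146384} = \sqrt{\frac{1}{2} \left(- \frac{1}{1923}\right) - 3146384} = \sqrt{- \frac{1}{3846} - 3146384} = \sqrt{- \frac{12100992865}{3846}} = \frac{i \sqrt{46540418558790}}{3846}$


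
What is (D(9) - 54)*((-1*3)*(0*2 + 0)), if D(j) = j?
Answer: 0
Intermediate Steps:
(D(9) - 54)*((-1*3)*(0*2 + 0)) = (9 - 54)*((-1*3)*(0*2 + 0)) = -(-135)*(0 + 0) = -(-135)*0 = -45*0 = 0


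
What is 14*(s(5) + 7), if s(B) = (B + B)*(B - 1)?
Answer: 658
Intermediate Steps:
s(B) = 2*B*(-1 + B) (s(B) = (2*B)*(-1 + B) = 2*B*(-1 + B))
14*(s(5) + 7) = 14*(2*5*(-1 + 5) + 7) = 14*(2*5*4 + 7) = 14*(40 + 7) = 14*47 = 658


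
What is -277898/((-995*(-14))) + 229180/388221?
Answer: -52346681029/2703959265 ≈ -19.359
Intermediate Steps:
-277898/((-995*(-14))) + 229180/388221 = -277898/13930 + 229180*(1/388221) = -277898*1/13930 + 229180/388221 = -138949/6965 + 229180/388221 = -52346681029/2703959265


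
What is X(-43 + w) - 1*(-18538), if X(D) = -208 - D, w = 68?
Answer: 18305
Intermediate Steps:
X(-43 + w) - 1*(-18538) = (-208 - (-43 + 68)) - 1*(-18538) = (-208 - 1*25) + 18538 = (-208 - 25) + 18538 = -233 + 18538 = 18305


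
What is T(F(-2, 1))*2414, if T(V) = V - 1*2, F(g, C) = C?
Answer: -2414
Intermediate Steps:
T(V) = -2 + V (T(V) = V - 2 = -2 + V)
T(F(-2, 1))*2414 = (-2 + 1)*2414 = -1*2414 = -2414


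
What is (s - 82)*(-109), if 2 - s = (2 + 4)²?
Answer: 12644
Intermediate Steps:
s = -34 (s = 2 - (2 + 4)² = 2 - 1*6² = 2 - 1*36 = 2 - 36 = -34)
(s - 82)*(-109) = (-34 - 82)*(-109) = -116*(-109) = 12644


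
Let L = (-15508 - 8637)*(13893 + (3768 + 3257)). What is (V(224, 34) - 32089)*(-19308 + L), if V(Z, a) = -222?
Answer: 16319782629998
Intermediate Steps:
L = -505065110 (L = -24145*(13893 + 7025) = -24145*20918 = -505065110)
(V(224, 34) - 32089)*(-19308 + L) = (-222 - 32089)*(-19308 - 505065110) = -32311*(-505084418) = 16319782629998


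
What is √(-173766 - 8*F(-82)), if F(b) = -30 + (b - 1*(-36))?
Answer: I*√173158 ≈ 416.12*I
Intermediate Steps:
F(b) = 6 + b (F(b) = -30 + (b + 36) = -30 + (36 + b) = 6 + b)
√(-173766 - 8*F(-82)) = √(-173766 - 8*(6 - 82)) = √(-173766 - 8*(-76)) = √(-173766 + 608) = √(-173158) = I*√173158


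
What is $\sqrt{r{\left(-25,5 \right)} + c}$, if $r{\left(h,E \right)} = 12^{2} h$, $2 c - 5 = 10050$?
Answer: $\frac{\sqrt{5710}}{2} \approx 37.782$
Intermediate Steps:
$c = \frac{10055}{2}$ ($c = \frac{5}{2} + \frac{1}{2} \cdot 10050 = \frac{5}{2} + 5025 = \frac{10055}{2} \approx 5027.5$)
$r{\left(h,E \right)} = 144 h$
$\sqrt{r{\left(-25,5 \right)} + c} = \sqrt{144 \left(-25\right) + \frac{10055}{2}} = \sqrt{-3600 + \frac{10055}{2}} = \sqrt{\frac{2855}{2}} = \frac{\sqrt{5710}}{2}$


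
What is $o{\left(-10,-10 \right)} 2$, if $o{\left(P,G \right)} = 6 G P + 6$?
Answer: $1212$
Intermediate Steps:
$o{\left(P,G \right)} = 6 + 6 G P$ ($o{\left(P,G \right)} = 6 G P + 6 = 6 + 6 G P$)
$o{\left(-10,-10 \right)} 2 = \left(6 + 6 \left(-10\right) \left(-10\right)\right) 2 = \left(6 + 600\right) 2 = 606 \cdot 2 = 1212$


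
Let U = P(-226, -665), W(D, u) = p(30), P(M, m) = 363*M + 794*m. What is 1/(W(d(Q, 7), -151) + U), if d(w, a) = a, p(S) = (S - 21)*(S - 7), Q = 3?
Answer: -1/609841 ≈ -1.6398e-6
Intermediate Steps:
p(S) = (-21 + S)*(-7 + S)
W(D, u) = 207 (W(D, u) = 147 + 30**2 - 28*30 = 147 + 900 - 840 = 207)
U = -610048 (U = 363*(-226) + 794*(-665) = -82038 - 528010 = -610048)
1/(W(d(Q, 7), -151) + U) = 1/(207 - 610048) = 1/(-609841) = -1/609841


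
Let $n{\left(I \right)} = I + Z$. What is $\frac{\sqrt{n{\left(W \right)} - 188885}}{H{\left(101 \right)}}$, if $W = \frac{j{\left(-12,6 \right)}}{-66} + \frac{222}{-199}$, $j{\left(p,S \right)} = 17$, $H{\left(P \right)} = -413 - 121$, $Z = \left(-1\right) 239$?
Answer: $- \frac{i \sqrt{32624496798234}}{7013556} \approx - 0.81439 i$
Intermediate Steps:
$Z = -239$
$H{\left(P \right)} = -534$
$W = - \frac{18035}{13134}$ ($W = \frac{17}{-66} + \frac{222}{-199} = 17 \left(- \frac{1}{66}\right) + 222 \left(- \frac{1}{199}\right) = - \frac{17}{66} - \frac{222}{199} = - \frac{18035}{13134} \approx -1.3732$)
$n{\left(I \right)} = -239 + I$ ($n{\left(I \right)} = I - 239 = -239 + I$)
$\frac{\sqrt{n{\left(W \right)} - 188885}}{H{\left(101 \right)}} = \frac{\sqrt{\left(-239 - \frac{18035}{13134}\right) - 188885}}{-534} = \sqrt{- \frac{3157061}{13134} - 188885} \left(- \frac{1}{534}\right) = \sqrt{- \frac{2483972651}{13134}} \left(- \frac{1}{534}\right) = \frac{i \sqrt{32624496798234}}{13134} \left(- \frac{1}{534}\right) = - \frac{i \sqrt{32624496798234}}{7013556}$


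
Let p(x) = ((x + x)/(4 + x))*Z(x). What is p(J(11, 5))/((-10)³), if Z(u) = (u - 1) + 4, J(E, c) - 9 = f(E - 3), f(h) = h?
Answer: -17/525 ≈ -0.032381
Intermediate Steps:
J(E, c) = 6 + E (J(E, c) = 9 + (E - 3) = 9 + (-3 + E) = 6 + E)
Z(u) = 3 + u (Z(u) = (-1 + u) + 4 = 3 + u)
p(x) = 2*x*(3 + x)/(4 + x) (p(x) = ((x + x)/(4 + x))*(3 + x) = ((2*x)/(4 + x))*(3 + x) = (2*x/(4 + x))*(3 + x) = 2*x*(3 + x)/(4 + x))
p(J(11, 5))/((-10)³) = (2*(6 + 11)*(3 + (6 + 11))/(4 + (6 + 11)))/((-10)³) = (2*17*(3 + 17)/(4 + 17))/(-1000) = (2*17*20/21)*(-1/1000) = (2*17*(1/21)*20)*(-1/1000) = (680/21)*(-1/1000) = -17/525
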